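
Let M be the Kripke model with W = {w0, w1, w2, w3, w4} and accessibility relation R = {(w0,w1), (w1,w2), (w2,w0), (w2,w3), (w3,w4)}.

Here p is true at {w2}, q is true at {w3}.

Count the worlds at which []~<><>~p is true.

w0: successors {w1}; ~<><>~p there: w1:F. ✗
w1: successors {w2}; ~<><>~p there: w2:F. ✗
w2: successors {w0, w3}; ~<><>~p there: w0:T, w3:T. ✓
w3: successors {w4}; ~<><>~p there: w4:T. ✓
w4: no successors, so []~<><>~p holds vacuously. ✓
Satisfying worlds: {w2, w3, w4}.

3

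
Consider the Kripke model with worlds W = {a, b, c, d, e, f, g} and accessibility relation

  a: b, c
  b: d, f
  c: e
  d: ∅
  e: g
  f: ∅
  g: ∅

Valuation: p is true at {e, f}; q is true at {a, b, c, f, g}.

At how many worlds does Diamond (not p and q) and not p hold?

1

a: Diamond (not p and q) is T, not p is T. ✓
b: Diamond (not p and q) is F, not p is T. ✗
c: Diamond (not p and q) is F, not p is T. ✗
d: Diamond (not p and q) is F, not p is T. ✗
e: Diamond (not p and q) is T, not p is F. ✗
f: Diamond (not p and q) is F, not p is F. ✗
g: Diamond (not p and q) is F, not p is T. ✗
Satisfying worlds: {a}.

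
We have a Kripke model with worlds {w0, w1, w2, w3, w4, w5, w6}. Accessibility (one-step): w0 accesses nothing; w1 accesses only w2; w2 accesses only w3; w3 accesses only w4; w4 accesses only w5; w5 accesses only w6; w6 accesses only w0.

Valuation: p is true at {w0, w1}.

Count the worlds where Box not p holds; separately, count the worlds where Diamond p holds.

6 and 1

For Box not p:
w0: no successors, so Box not p holds vacuously. ✓
w1: successors {w2}; not p there: w2:T. ✓
w2: successors {w3}; not p there: w3:T. ✓
w3: successors {w4}; not p there: w4:T. ✓
w4: successors {w5}; not p there: w5:T. ✓
w5: successors {w6}; not p there: w6:T. ✓
w6: successors {w0}; not p there: w0:F. ✗
— 6 worlds.
For Diamond p:
w0: no successors, so Diamond p fails. ✗
w1: successors {w2}; p there: w2:F. ✗
w2: successors {w3}; p there: w3:F. ✗
w3: successors {w4}; p there: w4:F. ✗
w4: successors {w5}; p there: w5:F. ✗
w5: successors {w6}; p there: w6:F. ✗
w6: successors {w0}; p there: w0:T. ✓
— 1 world.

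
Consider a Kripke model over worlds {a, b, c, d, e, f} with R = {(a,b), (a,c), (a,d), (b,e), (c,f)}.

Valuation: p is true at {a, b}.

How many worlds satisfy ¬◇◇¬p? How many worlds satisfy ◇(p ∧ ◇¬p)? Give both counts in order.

For ¬◇◇¬p:
a: ◇◇¬p is T. ✗
b: ◇◇¬p is F. ✓
c: ◇◇¬p is F. ✓
d: ◇◇¬p is F. ✓
e: ◇◇¬p is F. ✓
f: ◇◇¬p is F. ✓
— 5 worlds.
For ◇(p ∧ ◇¬p):
a: successors {b, c, d}; p ∧ ◇¬p there: b:T, c:F, d:F. ✓
b: successors {e}; p ∧ ◇¬p there: e:F. ✗
c: successors {f}; p ∧ ◇¬p there: f:F. ✗
d: no successors, so ◇(p ∧ ◇¬p) fails. ✗
e: no successors, so ◇(p ∧ ◇¬p) fails. ✗
f: no successors, so ◇(p ∧ ◇¬p) fails. ✗
— 1 world.

5 and 1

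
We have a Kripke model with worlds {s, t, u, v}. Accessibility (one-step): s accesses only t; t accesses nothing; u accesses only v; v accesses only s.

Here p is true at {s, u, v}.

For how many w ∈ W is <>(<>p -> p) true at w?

s: successors {t}; <>p -> p there: t:T. ✓
t: no successors, so <>(<>p -> p) fails. ✗
u: successors {v}; <>p -> p there: v:T. ✓
v: successors {s}; <>p -> p there: s:T. ✓
Satisfying worlds: {s, u, v}.

3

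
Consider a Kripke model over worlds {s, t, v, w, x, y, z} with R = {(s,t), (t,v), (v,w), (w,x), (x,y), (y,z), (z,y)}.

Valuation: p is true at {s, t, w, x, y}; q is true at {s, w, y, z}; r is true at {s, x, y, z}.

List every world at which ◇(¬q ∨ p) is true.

{s, t, v, w, x, z}

s: successors {t}; ¬q ∨ p there: t:T. ✓
t: successors {v}; ¬q ∨ p there: v:T. ✓
v: successors {w}; ¬q ∨ p there: w:T. ✓
w: successors {x}; ¬q ∨ p there: x:T. ✓
x: successors {y}; ¬q ∨ p there: y:T. ✓
y: successors {z}; ¬q ∨ p there: z:F. ✗
z: successors {y}; ¬q ∨ p there: y:T. ✓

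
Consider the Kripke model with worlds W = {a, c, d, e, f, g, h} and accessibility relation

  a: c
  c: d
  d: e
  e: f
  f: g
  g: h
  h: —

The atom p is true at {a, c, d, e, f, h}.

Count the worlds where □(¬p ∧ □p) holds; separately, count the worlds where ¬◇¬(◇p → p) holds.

For □(¬p ∧ □p):
a: successors {c}; ¬p ∧ □p there: c:F. ✗
c: successors {d}; ¬p ∧ □p there: d:F. ✗
d: successors {e}; ¬p ∧ □p there: e:F. ✗
e: successors {f}; ¬p ∧ □p there: f:F. ✗
f: successors {g}; ¬p ∧ □p there: g:T. ✓
g: successors {h}; ¬p ∧ □p there: h:F. ✗
h: no successors, so □(¬p ∧ □p) holds vacuously. ✓
— 2 worlds.
For ¬◇¬(◇p → p):
a: ◇¬(◇p → p) is F. ✓
c: ◇¬(◇p → p) is F. ✓
d: ◇¬(◇p → p) is F. ✓
e: ◇¬(◇p → p) is F. ✓
f: ◇¬(◇p → p) is T. ✗
g: ◇¬(◇p → p) is F. ✓
h: ◇¬(◇p → p) is F. ✓
— 6 worlds.

2 and 6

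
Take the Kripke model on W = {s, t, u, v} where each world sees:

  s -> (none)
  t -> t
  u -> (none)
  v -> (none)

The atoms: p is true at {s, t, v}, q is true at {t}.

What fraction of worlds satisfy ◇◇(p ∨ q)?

s: no successors, so ◇◇(p ∨ q) fails. ✗
t: successors {t}; ◇(p ∨ q) there: t:T. ✓
u: no successors, so ◇◇(p ∨ q) fails. ✗
v: no successors, so ◇◇(p ∨ q) fails. ✗
That's 1 of 4 worlds, so 1/4.

1/4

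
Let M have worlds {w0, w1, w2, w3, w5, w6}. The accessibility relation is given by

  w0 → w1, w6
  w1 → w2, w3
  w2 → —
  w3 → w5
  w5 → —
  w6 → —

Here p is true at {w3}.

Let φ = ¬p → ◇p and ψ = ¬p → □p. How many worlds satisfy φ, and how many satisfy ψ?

2 and 4

For ¬p → ◇p:
w0: ¬p is T, ◇p is F. ✗
w1: ¬p is T, ◇p is T. ✓
w2: ¬p is T, ◇p is F. ✗
w3: ¬p is F, ◇p is F. ✓
w5: ¬p is T, ◇p is F. ✗
w6: ¬p is T, ◇p is F. ✗
— 2 worlds.
For ¬p → □p:
w0: ¬p is T, □p is F. ✗
w1: ¬p is T, □p is F. ✗
w2: ¬p is T, □p is T. ✓
w3: ¬p is F, □p is F. ✓
w5: ¬p is T, □p is T. ✓
w6: ¬p is T, □p is T. ✓
— 4 worlds.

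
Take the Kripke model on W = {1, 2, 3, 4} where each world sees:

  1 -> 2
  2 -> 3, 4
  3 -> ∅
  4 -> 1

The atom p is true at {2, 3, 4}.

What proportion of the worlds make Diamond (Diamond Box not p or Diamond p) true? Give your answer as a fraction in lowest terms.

1: successors {2}; Diamond Box not p or Diamond p there: 2:T. ✓
2: successors {3, 4}; Diamond Box not p or Diamond p there: 3:F, 4:F. ✗
3: no successors, so Diamond (Diamond Box not p or Diamond p) fails. ✗
4: successors {1}; Diamond Box not p or Diamond p there: 1:T. ✓
That's 2 of 4 worlds, so 2/4 = 1/2.

1/2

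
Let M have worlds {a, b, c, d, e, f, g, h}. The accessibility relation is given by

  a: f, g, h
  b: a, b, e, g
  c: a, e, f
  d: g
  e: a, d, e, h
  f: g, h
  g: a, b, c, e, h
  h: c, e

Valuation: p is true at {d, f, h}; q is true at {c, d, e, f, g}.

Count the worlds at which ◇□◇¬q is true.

6

a: successors {f, g, h}; □◇¬q there: f:F, g:F, h:T. ✓
b: successors {a, b, e, g}; □◇¬q there: a:F, b:T, e:F, g:F. ✓
c: successors {a, e, f}; □◇¬q there: a:F, e:F, f:F. ✗
d: successors {g}; □◇¬q there: g:F. ✗
e: successors {a, d, e, h}; □◇¬q there: a:F, d:T, e:F, h:T. ✓
f: successors {g, h}; □◇¬q there: g:F, h:T. ✓
g: successors {a, b, c, e, h}; □◇¬q there: a:F, b:T, c:T, e:F, h:T. ✓
h: successors {c, e}; □◇¬q there: c:T, e:F. ✓
Satisfying worlds: {a, b, e, f, g, h}.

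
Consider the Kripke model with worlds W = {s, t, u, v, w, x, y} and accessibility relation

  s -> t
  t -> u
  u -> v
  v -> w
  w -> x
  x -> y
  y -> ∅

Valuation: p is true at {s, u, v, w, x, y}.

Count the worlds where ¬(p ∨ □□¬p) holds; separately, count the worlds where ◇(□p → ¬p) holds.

1 and 1

For ¬(p ∨ □□¬p):
s: p ∨ □□¬p is T. ✗
t: p ∨ □□¬p is F. ✓
u: p ∨ □□¬p is T. ✗
v: p ∨ □□¬p is T. ✗
w: p ∨ □□¬p is T. ✗
x: p ∨ □□¬p is T. ✗
y: p ∨ □□¬p is T. ✗
— 1 world.
For ◇(□p → ¬p):
s: successors {t}; □p → ¬p there: t:T. ✓
t: successors {u}; □p → ¬p there: u:F. ✗
u: successors {v}; □p → ¬p there: v:F. ✗
v: successors {w}; □p → ¬p there: w:F. ✗
w: successors {x}; □p → ¬p there: x:F. ✗
x: successors {y}; □p → ¬p there: y:F. ✗
y: no successors, so ◇(□p → ¬p) fails. ✗
— 1 world.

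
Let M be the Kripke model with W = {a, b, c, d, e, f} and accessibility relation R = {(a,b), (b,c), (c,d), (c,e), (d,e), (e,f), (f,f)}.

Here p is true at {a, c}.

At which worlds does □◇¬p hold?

a: successors {b}; ◇¬p there: b:F. ✗
b: successors {c}; ◇¬p there: c:T. ✓
c: successors {d, e}; ◇¬p there: d:T, e:T. ✓
d: successors {e}; ◇¬p there: e:T. ✓
e: successors {f}; ◇¬p there: f:T. ✓
f: successors {f}; ◇¬p there: f:T. ✓

{b, c, d, e, f}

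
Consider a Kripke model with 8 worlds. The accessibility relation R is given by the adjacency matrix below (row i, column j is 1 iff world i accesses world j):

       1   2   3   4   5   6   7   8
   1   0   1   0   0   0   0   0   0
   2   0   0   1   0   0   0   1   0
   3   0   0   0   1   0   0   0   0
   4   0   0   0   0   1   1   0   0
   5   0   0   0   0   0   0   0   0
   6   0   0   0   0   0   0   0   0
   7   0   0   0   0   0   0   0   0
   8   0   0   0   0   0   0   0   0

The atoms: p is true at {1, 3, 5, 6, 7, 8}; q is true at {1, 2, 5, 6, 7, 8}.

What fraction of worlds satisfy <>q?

3/8

1: successors {2}; q there: 2:T. ✓
2: successors {3, 7}; q there: 3:F, 7:T. ✓
3: successors {4}; q there: 4:F. ✗
4: successors {5, 6}; q there: 5:T, 6:T. ✓
5: no successors, so <>q fails. ✗
6: no successors, so <>q fails. ✗
7: no successors, so <>q fails. ✗
8: no successors, so <>q fails. ✗
That's 3 of 8 worlds, so 3/8.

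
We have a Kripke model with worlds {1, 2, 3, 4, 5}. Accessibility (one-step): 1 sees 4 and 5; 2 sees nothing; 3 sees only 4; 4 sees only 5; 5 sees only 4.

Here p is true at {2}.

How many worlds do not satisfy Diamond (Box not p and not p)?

1

1: successors {4, 5}; Box not p and not p there: 4:T, 5:T. ✓
2: no successors, so Diamond (Box not p and not p) fails. ✗
3: successors {4}; Box not p and not p there: 4:T. ✓
4: successors {5}; Box not p and not p there: 5:T. ✓
5: successors {4}; Box not p and not p there: 4:T. ✓
Satisfying worlds: {1, 3, 4, 5}.
So Diamond (Box not p and not p) fails at the other 1 world.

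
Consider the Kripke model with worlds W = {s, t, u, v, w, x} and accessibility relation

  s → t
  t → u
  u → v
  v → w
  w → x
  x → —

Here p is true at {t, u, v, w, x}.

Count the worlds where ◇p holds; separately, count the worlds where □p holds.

For ◇p:
s: successors {t}; p there: t:T. ✓
t: successors {u}; p there: u:T. ✓
u: successors {v}; p there: v:T. ✓
v: successors {w}; p there: w:T. ✓
w: successors {x}; p there: x:T. ✓
x: no successors, so ◇p fails. ✗
— 5 worlds.
For □p:
s: successors {t}; p there: t:T. ✓
t: successors {u}; p there: u:T. ✓
u: successors {v}; p there: v:T. ✓
v: successors {w}; p there: w:T. ✓
w: successors {x}; p there: x:T. ✓
x: no successors, so □p holds vacuously. ✓
— 6 worlds.

5 and 6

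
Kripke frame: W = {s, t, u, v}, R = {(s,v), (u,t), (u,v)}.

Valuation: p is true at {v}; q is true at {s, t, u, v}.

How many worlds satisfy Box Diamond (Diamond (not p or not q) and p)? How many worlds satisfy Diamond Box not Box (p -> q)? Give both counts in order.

2 and 2

For Box Diamond (Diamond (not p or not q) and p):
s: successors {v}; Diamond (Diamond (not p or not q) and p) there: v:F. ✗
t: no successors, so Box Diamond (Diamond (not p or not q) and p) holds vacuously. ✓
u: successors {t, v}; Diamond (Diamond (not p or not q) and p) there: t:F, v:F. ✗
v: no successors, so Box Diamond (Diamond (not p or not q) and p) holds vacuously. ✓
— 2 worlds.
For Diamond Box not Box (p -> q):
s: successors {v}; Box not Box (p -> q) there: v:T. ✓
t: no successors, so Diamond Box not Box (p -> q) fails. ✗
u: successors {t, v}; Box not Box (p -> q) there: t:T, v:T. ✓
v: no successors, so Diamond Box not Box (p -> q) fails. ✗
— 2 worlds.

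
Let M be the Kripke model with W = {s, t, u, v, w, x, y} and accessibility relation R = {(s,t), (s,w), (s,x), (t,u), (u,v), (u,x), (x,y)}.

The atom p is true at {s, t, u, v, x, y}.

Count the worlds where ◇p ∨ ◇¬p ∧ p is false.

3

s: ◇p is T, ◇¬p ∧ p is T. ✓
t: ◇p is T, ◇¬p ∧ p is F. ✓
u: ◇p is T, ◇¬p ∧ p is F. ✓
v: ◇p is F, ◇¬p ∧ p is F. ✗
w: ◇p is F, ◇¬p ∧ p is F. ✗
x: ◇p is T, ◇¬p ∧ p is F. ✓
y: ◇p is F, ◇¬p ∧ p is F. ✗
Satisfying worlds: {s, t, u, x}.
So ◇p ∨ ◇¬p ∧ p fails at the other 3 worlds.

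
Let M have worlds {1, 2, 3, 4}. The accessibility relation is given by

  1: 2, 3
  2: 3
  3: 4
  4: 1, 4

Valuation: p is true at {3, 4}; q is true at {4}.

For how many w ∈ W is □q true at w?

1

1: successors {2, 3}; q there: 2:F, 3:F. ✗
2: successors {3}; q there: 3:F. ✗
3: successors {4}; q there: 4:T. ✓
4: successors {1, 4}; q there: 1:F, 4:T. ✗
Satisfying worlds: {3}.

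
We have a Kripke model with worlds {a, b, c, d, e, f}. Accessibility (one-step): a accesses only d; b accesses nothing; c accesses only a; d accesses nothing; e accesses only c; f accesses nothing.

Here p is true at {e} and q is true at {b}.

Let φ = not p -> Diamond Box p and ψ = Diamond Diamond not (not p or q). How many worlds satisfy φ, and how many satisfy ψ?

2 and 0

For not p -> Diamond Box p:
a: not p is T, Diamond Box p is T. ✓
b: not p is T, Diamond Box p is F. ✗
c: not p is T, Diamond Box p is F. ✗
d: not p is T, Diamond Box p is F. ✗
e: not p is F, Diamond Box p is F. ✓
f: not p is T, Diamond Box p is F. ✗
— 2 worlds.
For Diamond Diamond not (not p or q):
a: successors {d}; Diamond not (not p or q) there: d:F. ✗
b: no successors, so Diamond Diamond not (not p or q) fails. ✗
c: successors {a}; Diamond not (not p or q) there: a:F. ✗
d: no successors, so Diamond Diamond not (not p or q) fails. ✗
e: successors {c}; Diamond not (not p or q) there: c:F. ✗
f: no successors, so Diamond Diamond not (not p or q) fails. ✗
— 0 worlds.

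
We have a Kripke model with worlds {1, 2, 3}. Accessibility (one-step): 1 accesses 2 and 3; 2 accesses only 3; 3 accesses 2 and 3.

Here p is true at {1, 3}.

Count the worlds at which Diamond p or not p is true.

1: Diamond p is T, not p is F. ✓
2: Diamond p is T, not p is T. ✓
3: Diamond p is T, not p is F. ✓
Satisfying worlds: {1, 2, 3}.

3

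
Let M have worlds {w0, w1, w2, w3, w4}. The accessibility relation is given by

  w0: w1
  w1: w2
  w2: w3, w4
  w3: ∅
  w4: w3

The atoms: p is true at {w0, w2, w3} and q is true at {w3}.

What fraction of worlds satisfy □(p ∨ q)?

3/5

w0: successors {w1}; p ∨ q there: w1:F. ✗
w1: successors {w2}; p ∨ q there: w2:T. ✓
w2: successors {w3, w4}; p ∨ q there: w3:T, w4:F. ✗
w3: no successors, so □(p ∨ q) holds vacuously. ✓
w4: successors {w3}; p ∨ q there: w3:T. ✓
That's 3 of 5 worlds, so 3/5.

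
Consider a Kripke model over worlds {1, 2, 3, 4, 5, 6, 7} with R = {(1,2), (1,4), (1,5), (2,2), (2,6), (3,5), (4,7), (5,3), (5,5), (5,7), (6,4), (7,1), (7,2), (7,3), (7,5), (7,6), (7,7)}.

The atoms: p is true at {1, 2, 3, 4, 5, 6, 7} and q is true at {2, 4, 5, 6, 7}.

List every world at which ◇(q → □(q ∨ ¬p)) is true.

1: successors {2, 4, 5}; q → □(q ∨ ¬p) there: 2:T, 4:T, 5:F. ✓
2: successors {2, 6}; q → □(q ∨ ¬p) there: 2:T, 6:T. ✓
3: successors {5}; q → □(q ∨ ¬p) there: 5:F. ✗
4: successors {7}; q → □(q ∨ ¬p) there: 7:F. ✗
5: successors {3, 5, 7}; q → □(q ∨ ¬p) there: 3:T, 5:F, 7:F. ✓
6: successors {4}; q → □(q ∨ ¬p) there: 4:T. ✓
7: successors {1, 2, 3, 5, 6, 7}; q → □(q ∨ ¬p) there: 1:T, 2:T, 3:T, 5:F, 6:T, 7:F. ✓

{1, 2, 5, 6, 7}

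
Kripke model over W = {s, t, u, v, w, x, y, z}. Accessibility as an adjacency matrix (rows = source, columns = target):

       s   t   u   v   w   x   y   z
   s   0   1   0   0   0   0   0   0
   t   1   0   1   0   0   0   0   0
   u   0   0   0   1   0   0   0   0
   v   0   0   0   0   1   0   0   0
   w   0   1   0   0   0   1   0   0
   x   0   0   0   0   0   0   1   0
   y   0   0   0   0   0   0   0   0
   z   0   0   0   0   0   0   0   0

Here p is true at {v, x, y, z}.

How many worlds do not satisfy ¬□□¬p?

s: □□¬p is T. ✗
t: □□¬p is F. ✓
u: □□¬p is T. ✗
v: □□¬p is F. ✓
w: □□¬p is F. ✓
x: □□¬p is T. ✗
y: □□¬p is T. ✗
z: □□¬p is T. ✗
Satisfying worlds: {t, v, w}.
So ¬□□¬p fails at the other 5 worlds.

5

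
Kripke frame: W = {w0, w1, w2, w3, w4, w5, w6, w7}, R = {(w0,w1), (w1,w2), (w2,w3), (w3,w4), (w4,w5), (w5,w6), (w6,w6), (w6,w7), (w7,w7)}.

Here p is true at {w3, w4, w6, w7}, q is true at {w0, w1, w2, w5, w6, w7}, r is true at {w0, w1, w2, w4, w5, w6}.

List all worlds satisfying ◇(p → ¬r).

{w0, w1, w2, w4, w6, w7}

w0: successors {w1}; p → ¬r there: w1:T. ✓
w1: successors {w2}; p → ¬r there: w2:T. ✓
w2: successors {w3}; p → ¬r there: w3:T. ✓
w3: successors {w4}; p → ¬r there: w4:F. ✗
w4: successors {w5}; p → ¬r there: w5:T. ✓
w5: successors {w6}; p → ¬r there: w6:F. ✗
w6: successors {w6, w7}; p → ¬r there: w6:F, w7:T. ✓
w7: successors {w7}; p → ¬r there: w7:T. ✓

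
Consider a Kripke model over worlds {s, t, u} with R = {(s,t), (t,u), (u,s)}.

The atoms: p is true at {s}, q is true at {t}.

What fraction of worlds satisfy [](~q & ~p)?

s: successors {t}; ~q & ~p there: t:F. ✗
t: successors {u}; ~q & ~p there: u:T. ✓
u: successors {s}; ~q & ~p there: s:F. ✗
That's 1 of 3 worlds, so 1/3.

1/3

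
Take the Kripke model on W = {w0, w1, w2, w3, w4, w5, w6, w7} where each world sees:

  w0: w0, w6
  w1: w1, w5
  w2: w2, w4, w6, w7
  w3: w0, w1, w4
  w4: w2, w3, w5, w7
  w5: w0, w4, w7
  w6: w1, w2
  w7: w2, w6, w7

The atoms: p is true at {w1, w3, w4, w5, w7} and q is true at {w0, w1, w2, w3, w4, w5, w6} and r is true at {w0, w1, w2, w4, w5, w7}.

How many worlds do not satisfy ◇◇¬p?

w0: successors {w0, w6}; ◇¬p there: w0:T, w6:T. ✓
w1: successors {w1, w5}; ◇¬p there: w1:F, w5:T. ✓
w2: successors {w2, w4, w6, w7}; ◇¬p there: w2:T, w4:T, w6:T, w7:T. ✓
w3: successors {w0, w1, w4}; ◇¬p there: w0:T, w1:F, w4:T. ✓
w4: successors {w2, w3, w5, w7}; ◇¬p there: w2:T, w3:T, w5:T, w7:T. ✓
w5: successors {w0, w4, w7}; ◇¬p there: w0:T, w4:T, w7:T. ✓
w6: successors {w1, w2}; ◇¬p there: w1:F, w2:T. ✓
w7: successors {w2, w6, w7}; ◇¬p there: w2:T, w6:T, w7:T. ✓
Satisfying worlds: {w0, w1, w2, w3, w4, w5, w6, w7}.
So ◇◇¬p fails at the other 0 worlds.

0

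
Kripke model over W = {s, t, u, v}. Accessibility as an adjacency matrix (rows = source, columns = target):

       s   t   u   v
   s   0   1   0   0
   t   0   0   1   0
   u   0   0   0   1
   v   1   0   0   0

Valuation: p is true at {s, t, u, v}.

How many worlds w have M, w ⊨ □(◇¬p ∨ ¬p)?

0

s: successors {t}; ◇¬p ∨ ¬p there: t:F. ✗
t: successors {u}; ◇¬p ∨ ¬p there: u:F. ✗
u: successors {v}; ◇¬p ∨ ¬p there: v:F. ✗
v: successors {s}; ◇¬p ∨ ¬p there: s:F. ✗
Satisfying worlds: ∅.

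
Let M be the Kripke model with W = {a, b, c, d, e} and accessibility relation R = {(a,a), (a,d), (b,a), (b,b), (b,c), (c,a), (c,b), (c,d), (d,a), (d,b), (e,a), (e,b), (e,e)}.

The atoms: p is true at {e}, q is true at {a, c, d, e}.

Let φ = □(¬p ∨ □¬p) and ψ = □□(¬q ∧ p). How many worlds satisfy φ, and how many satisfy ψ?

4 and 0

For □(¬p ∨ □¬p):
a: successors {a, d}; ¬p ∨ □¬p there: a:T, d:T. ✓
b: successors {a, b, c}; ¬p ∨ □¬p there: a:T, b:T, c:T. ✓
c: successors {a, b, d}; ¬p ∨ □¬p there: a:T, b:T, d:T. ✓
d: successors {a, b}; ¬p ∨ □¬p there: a:T, b:T. ✓
e: successors {a, b, e}; ¬p ∨ □¬p there: a:T, b:T, e:F. ✗
— 4 worlds.
For □□(¬q ∧ p):
a: successors {a, d}; □(¬q ∧ p) there: a:F, d:F. ✗
b: successors {a, b, c}; □(¬q ∧ p) there: a:F, b:F, c:F. ✗
c: successors {a, b, d}; □(¬q ∧ p) there: a:F, b:F, d:F. ✗
d: successors {a, b}; □(¬q ∧ p) there: a:F, b:F. ✗
e: successors {a, b, e}; □(¬q ∧ p) there: a:F, b:F, e:F. ✗
— 0 worlds.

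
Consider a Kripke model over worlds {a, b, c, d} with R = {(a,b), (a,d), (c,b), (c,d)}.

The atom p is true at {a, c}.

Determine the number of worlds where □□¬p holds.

a: successors {b, d}; □¬p there: b:T, d:T. ✓
b: no successors, so □□¬p holds vacuously. ✓
c: successors {b, d}; □¬p there: b:T, d:T. ✓
d: no successors, so □□¬p holds vacuously. ✓
Satisfying worlds: {a, b, c, d}.

4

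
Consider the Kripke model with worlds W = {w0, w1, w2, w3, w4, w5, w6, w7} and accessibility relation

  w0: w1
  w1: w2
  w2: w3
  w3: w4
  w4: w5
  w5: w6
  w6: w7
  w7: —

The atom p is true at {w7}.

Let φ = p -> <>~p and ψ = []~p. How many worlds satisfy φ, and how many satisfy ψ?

For p -> <>~p:
w0: p is F, <>~p is T. ✓
w1: p is F, <>~p is T. ✓
w2: p is F, <>~p is T. ✓
w3: p is F, <>~p is T. ✓
w4: p is F, <>~p is T. ✓
w5: p is F, <>~p is T. ✓
w6: p is F, <>~p is F. ✓
w7: p is T, <>~p is F. ✗
— 7 worlds.
For []~p:
w0: successors {w1}; ~p there: w1:T. ✓
w1: successors {w2}; ~p there: w2:T. ✓
w2: successors {w3}; ~p there: w3:T. ✓
w3: successors {w4}; ~p there: w4:T. ✓
w4: successors {w5}; ~p there: w5:T. ✓
w5: successors {w6}; ~p there: w6:T. ✓
w6: successors {w7}; ~p there: w7:F. ✗
w7: no successors, so []~p holds vacuously. ✓
— 7 worlds.

7 and 7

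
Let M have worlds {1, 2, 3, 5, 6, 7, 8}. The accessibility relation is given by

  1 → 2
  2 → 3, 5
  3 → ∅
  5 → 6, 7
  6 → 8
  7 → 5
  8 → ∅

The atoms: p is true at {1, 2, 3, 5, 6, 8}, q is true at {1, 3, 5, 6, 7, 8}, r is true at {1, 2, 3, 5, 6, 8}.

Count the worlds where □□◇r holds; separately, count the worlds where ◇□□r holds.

For □□◇r:
1: successors {2}; □◇r there: 2:F. ✗
2: successors {3, 5}; □◇r there: 3:T, 5:T. ✓
3: no successors, so □□◇r holds vacuously. ✓
5: successors {6, 7}; □◇r there: 6:F, 7:T. ✗
6: successors {8}; □◇r there: 8:T. ✓
7: successors {5}; □◇r there: 5:T. ✓
8: no successors, so □□◇r holds vacuously. ✓
— 5 worlds.
For ◇□□r:
1: successors {2}; □□r there: 2:F. ✗
2: successors {3, 5}; □□r there: 3:T, 5:T. ✓
3: no successors, so ◇□□r fails. ✗
5: successors {6, 7}; □□r there: 6:T, 7:F. ✓
6: successors {8}; □□r there: 8:T. ✓
7: successors {5}; □□r there: 5:T. ✓
8: no successors, so ◇□□r fails. ✗
— 4 worlds.

5 and 4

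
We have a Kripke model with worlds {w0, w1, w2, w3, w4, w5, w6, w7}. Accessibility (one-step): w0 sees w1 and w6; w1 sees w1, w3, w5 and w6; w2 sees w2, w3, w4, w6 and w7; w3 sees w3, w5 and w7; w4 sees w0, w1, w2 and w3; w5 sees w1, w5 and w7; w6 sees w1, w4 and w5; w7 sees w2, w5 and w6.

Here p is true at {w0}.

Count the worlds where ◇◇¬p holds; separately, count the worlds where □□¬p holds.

8 and 6

For ◇◇¬p:
w0: successors {w1, w6}; ◇¬p there: w1:T, w6:T. ✓
w1: successors {w1, w3, w5, w6}; ◇¬p there: w1:T, w3:T, w5:T, w6:T. ✓
w2: successors {w2, w3, w4, w6, w7}; ◇¬p there: w2:T, w3:T, w4:T, w6:T, w7:T. ✓
w3: successors {w3, w5, w7}; ◇¬p there: w3:T, w5:T, w7:T. ✓
w4: successors {w0, w1, w2, w3}; ◇¬p there: w0:T, w1:T, w2:T, w3:T. ✓
w5: successors {w1, w5, w7}; ◇¬p there: w1:T, w5:T, w7:T. ✓
w6: successors {w1, w4, w5}; ◇¬p there: w1:T, w4:T, w5:T. ✓
w7: successors {w2, w5, w6}; ◇¬p there: w2:T, w5:T, w6:T. ✓
— 8 worlds.
For □□¬p:
w0: successors {w1, w6}; □¬p there: w1:T, w6:T. ✓
w1: successors {w1, w3, w5, w6}; □¬p there: w1:T, w3:T, w5:T, w6:T. ✓
w2: successors {w2, w3, w4, w6, w7}; □¬p there: w2:T, w3:T, w4:F, w6:T, w7:T. ✗
w3: successors {w3, w5, w7}; □¬p there: w3:T, w5:T, w7:T. ✓
w4: successors {w0, w1, w2, w3}; □¬p there: w0:T, w1:T, w2:T, w3:T. ✓
w5: successors {w1, w5, w7}; □¬p there: w1:T, w5:T, w7:T. ✓
w6: successors {w1, w4, w5}; □¬p there: w1:T, w4:F, w5:T. ✗
w7: successors {w2, w5, w6}; □¬p there: w2:T, w5:T, w6:T. ✓
— 6 worlds.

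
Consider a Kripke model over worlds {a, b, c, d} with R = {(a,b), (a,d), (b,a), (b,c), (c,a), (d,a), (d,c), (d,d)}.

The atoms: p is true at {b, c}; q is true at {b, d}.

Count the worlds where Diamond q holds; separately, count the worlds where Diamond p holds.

For Diamond q:
a: successors {b, d}; q there: b:T, d:T. ✓
b: successors {a, c}; q there: a:F, c:F. ✗
c: successors {a}; q there: a:F. ✗
d: successors {a, c, d}; q there: a:F, c:F, d:T. ✓
— 2 worlds.
For Diamond p:
a: successors {b, d}; p there: b:T, d:F. ✓
b: successors {a, c}; p there: a:F, c:T. ✓
c: successors {a}; p there: a:F. ✗
d: successors {a, c, d}; p there: a:F, c:T, d:F. ✓
— 3 worlds.

2 and 3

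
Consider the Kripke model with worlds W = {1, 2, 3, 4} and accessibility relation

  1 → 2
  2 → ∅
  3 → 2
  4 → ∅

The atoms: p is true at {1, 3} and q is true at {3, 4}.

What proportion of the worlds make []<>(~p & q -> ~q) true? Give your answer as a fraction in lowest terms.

1/2

1: successors {2}; <>(~p & q -> ~q) there: 2:F. ✗
2: no successors, so []<>(~p & q -> ~q) holds vacuously. ✓
3: successors {2}; <>(~p & q -> ~q) there: 2:F. ✗
4: no successors, so []<>(~p & q -> ~q) holds vacuously. ✓
That's 2 of 4 worlds, so 2/4 = 1/2.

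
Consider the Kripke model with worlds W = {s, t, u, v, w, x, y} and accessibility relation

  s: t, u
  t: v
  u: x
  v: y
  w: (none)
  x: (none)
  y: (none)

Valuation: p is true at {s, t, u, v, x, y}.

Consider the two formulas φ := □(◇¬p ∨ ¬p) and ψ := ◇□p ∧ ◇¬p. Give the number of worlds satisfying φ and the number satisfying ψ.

For □(◇¬p ∨ ¬p):
s: successors {t, u}; ◇¬p ∨ ¬p there: t:F, u:F. ✗
t: successors {v}; ◇¬p ∨ ¬p there: v:F. ✗
u: successors {x}; ◇¬p ∨ ¬p there: x:F. ✗
v: successors {y}; ◇¬p ∨ ¬p there: y:F. ✗
w: no successors, so □(◇¬p ∨ ¬p) holds vacuously. ✓
x: no successors, so □(◇¬p ∨ ¬p) holds vacuously. ✓
y: no successors, so □(◇¬p ∨ ¬p) holds vacuously. ✓
— 3 worlds.
For ◇□p ∧ ◇¬p:
s: ◇□p is T, ◇¬p is F. ✗
t: ◇□p is T, ◇¬p is F. ✗
u: ◇□p is T, ◇¬p is F. ✗
v: ◇□p is T, ◇¬p is F. ✗
w: ◇□p is F, ◇¬p is F. ✗
x: ◇□p is F, ◇¬p is F. ✗
y: ◇□p is F, ◇¬p is F. ✗
— 0 worlds.

3 and 0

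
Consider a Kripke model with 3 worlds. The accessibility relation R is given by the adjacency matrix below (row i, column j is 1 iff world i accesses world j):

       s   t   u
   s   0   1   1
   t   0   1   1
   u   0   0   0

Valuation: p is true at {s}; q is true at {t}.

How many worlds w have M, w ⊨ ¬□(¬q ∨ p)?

2

s: □(¬q ∨ p) is F. ✓
t: □(¬q ∨ p) is F. ✓
u: □(¬q ∨ p) is T. ✗
Satisfying worlds: {s, t}.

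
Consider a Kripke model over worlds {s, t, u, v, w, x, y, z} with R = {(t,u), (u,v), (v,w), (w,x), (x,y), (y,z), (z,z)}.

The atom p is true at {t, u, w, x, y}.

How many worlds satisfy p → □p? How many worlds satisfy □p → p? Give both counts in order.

6 and 6

For p → □p:
s: p is F, □p is T. ✓
t: p is T, □p is T. ✓
u: p is T, □p is F. ✗
v: p is F, □p is T. ✓
w: p is T, □p is T. ✓
x: p is T, □p is T. ✓
y: p is T, □p is F. ✗
z: p is F, □p is F. ✓
— 6 worlds.
For □p → p:
s: □p is T, p is F. ✗
t: □p is T, p is T. ✓
u: □p is F, p is T. ✓
v: □p is T, p is F. ✗
w: □p is T, p is T. ✓
x: □p is T, p is T. ✓
y: □p is F, p is T. ✓
z: □p is F, p is F. ✓
— 6 worlds.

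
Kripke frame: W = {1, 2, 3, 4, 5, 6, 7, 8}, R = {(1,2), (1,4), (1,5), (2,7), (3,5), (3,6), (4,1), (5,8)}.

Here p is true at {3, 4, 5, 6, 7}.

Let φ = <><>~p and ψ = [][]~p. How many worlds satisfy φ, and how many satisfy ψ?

For <><>~p:
1: successors {2, 4, 5}; <>~p there: 2:F, 4:T, 5:T. ✓
2: successors {7}; <>~p there: 7:F. ✗
3: successors {5, 6}; <>~p there: 5:T, 6:F. ✓
4: successors {1}; <>~p there: 1:T. ✓
5: successors {8}; <>~p there: 8:F. ✗
6: no successors, so <><>~p fails. ✗
7: no successors, so <><>~p fails. ✗
8: no successors, so <><>~p fails. ✗
— 3 worlds.
For [][]~p:
1: successors {2, 4, 5}; []~p there: 2:F, 4:T, 5:T. ✗
2: successors {7}; []~p there: 7:T. ✓
3: successors {5, 6}; []~p there: 5:T, 6:T. ✓
4: successors {1}; []~p there: 1:F. ✗
5: successors {8}; []~p there: 8:T. ✓
6: no successors, so [][]~p holds vacuously. ✓
7: no successors, so [][]~p holds vacuously. ✓
8: no successors, so [][]~p holds vacuously. ✓
— 6 worlds.

3 and 6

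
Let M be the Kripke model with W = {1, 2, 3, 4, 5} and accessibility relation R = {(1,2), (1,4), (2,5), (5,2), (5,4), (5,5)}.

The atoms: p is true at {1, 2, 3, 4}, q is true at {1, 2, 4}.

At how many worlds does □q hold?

3

1: successors {2, 4}; q there: 2:T, 4:T. ✓
2: successors {5}; q there: 5:F. ✗
3: no successors, so □q holds vacuously. ✓
4: no successors, so □q holds vacuously. ✓
5: successors {2, 4, 5}; q there: 2:T, 4:T, 5:F. ✗
Satisfying worlds: {1, 3, 4}.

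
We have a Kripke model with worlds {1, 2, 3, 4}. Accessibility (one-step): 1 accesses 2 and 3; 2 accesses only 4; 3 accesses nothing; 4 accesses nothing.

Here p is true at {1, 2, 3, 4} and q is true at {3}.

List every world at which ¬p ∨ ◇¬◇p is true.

1: ¬p is F, ◇¬◇p is T. ✓
2: ¬p is F, ◇¬◇p is T. ✓
3: ¬p is F, ◇¬◇p is F. ✗
4: ¬p is F, ◇¬◇p is F. ✗

{1, 2}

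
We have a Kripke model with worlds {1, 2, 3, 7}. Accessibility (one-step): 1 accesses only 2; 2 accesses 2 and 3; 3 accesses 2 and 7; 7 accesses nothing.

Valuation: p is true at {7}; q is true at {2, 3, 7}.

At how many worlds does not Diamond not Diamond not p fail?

1: Diamond not Diamond not p is F. ✓
2: Diamond not Diamond not p is F. ✓
3: Diamond not Diamond not p is T. ✗
7: Diamond not Diamond not p is F. ✓
Satisfying worlds: {1, 2, 7}.
So not Diamond not Diamond not p fails at the other 1 world.

1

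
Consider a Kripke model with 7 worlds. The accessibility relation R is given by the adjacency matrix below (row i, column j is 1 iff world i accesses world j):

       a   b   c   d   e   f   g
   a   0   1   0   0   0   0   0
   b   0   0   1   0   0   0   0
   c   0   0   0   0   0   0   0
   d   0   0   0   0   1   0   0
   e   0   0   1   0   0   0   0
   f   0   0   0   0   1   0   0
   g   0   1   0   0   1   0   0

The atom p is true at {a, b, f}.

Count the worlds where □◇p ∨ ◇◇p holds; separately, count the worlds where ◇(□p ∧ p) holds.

For □◇p ∨ ◇◇p:
a: □◇p is F, ◇◇p is F. ✗
b: □◇p is F, ◇◇p is F. ✗
c: □◇p is T, ◇◇p is F. ✓
d: □◇p is F, ◇◇p is F. ✗
e: □◇p is F, ◇◇p is F. ✗
f: □◇p is F, ◇◇p is F. ✗
g: □◇p is F, ◇◇p is F. ✗
— 1 world.
For ◇(□p ∧ p):
a: successors {b}; □p ∧ p there: b:F. ✗
b: successors {c}; □p ∧ p there: c:F. ✗
c: no successors, so ◇(□p ∧ p) fails. ✗
d: successors {e}; □p ∧ p there: e:F. ✗
e: successors {c}; □p ∧ p there: c:F. ✗
f: successors {e}; □p ∧ p there: e:F. ✗
g: successors {b, e}; □p ∧ p there: b:F, e:F. ✗
— 0 worlds.

1 and 0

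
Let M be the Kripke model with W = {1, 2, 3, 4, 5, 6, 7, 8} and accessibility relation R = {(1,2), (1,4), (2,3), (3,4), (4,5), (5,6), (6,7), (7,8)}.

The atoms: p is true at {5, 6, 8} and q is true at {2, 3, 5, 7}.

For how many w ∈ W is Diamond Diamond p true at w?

4

1: successors {2, 4}; Diamond p there: 2:F, 4:T. ✓
2: successors {3}; Diamond p there: 3:F. ✗
3: successors {4}; Diamond p there: 4:T. ✓
4: successors {5}; Diamond p there: 5:T. ✓
5: successors {6}; Diamond p there: 6:F. ✗
6: successors {7}; Diamond p there: 7:T. ✓
7: successors {8}; Diamond p there: 8:F. ✗
8: no successors, so Diamond Diamond p fails. ✗
Satisfying worlds: {1, 3, 4, 6}.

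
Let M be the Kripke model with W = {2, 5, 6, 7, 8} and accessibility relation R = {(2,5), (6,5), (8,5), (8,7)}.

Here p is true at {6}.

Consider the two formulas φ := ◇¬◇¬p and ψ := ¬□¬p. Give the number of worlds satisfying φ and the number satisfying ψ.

3 and 0

For ◇¬◇¬p:
2: successors {5}; ¬◇¬p there: 5:T. ✓
5: no successors, so ◇¬◇¬p fails. ✗
6: successors {5}; ¬◇¬p there: 5:T. ✓
7: no successors, so ◇¬◇¬p fails. ✗
8: successors {5, 7}; ¬◇¬p there: 5:T, 7:T. ✓
— 3 worlds.
For ¬□¬p:
2: □¬p is T. ✗
5: □¬p is T. ✗
6: □¬p is T. ✗
7: □¬p is T. ✗
8: □¬p is T. ✗
— 0 worlds.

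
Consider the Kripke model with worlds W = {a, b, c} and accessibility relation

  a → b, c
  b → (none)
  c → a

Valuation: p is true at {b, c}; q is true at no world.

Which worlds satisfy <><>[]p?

a: successors {b, c}; <>[]p there: b:F, c:T. ✓
b: no successors, so <><>[]p fails. ✗
c: successors {a}; <>[]p there: a:T. ✓

{a, c}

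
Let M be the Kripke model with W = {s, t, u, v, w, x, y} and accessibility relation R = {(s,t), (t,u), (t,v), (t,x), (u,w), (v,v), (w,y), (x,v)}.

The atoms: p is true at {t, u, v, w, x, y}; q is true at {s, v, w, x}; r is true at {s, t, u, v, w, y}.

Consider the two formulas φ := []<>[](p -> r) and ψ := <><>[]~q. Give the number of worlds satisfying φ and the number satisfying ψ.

For []<>[](p -> r):
s: successors {t}; <>[](p -> r) there: t:T. ✓
t: successors {u, v, x}; <>[](p -> r) there: u:T, v:T, x:T. ✓
u: successors {w}; <>[](p -> r) there: w:T. ✓
v: successors {v}; <>[](p -> r) there: v:T. ✓
w: successors {y}; <>[](p -> r) there: y:F. ✗
x: successors {v}; <>[](p -> r) there: v:T. ✓
y: no successors, so []<>[](p -> r) holds vacuously. ✓
— 6 worlds.
For <><>[]~q:
s: successors {t}; <>[]~q there: t:F. ✗
t: successors {u, v, x}; <>[]~q there: u:T, v:F, x:F. ✓
u: successors {w}; <>[]~q there: w:T. ✓
v: successors {v}; <>[]~q there: v:F. ✗
w: successors {y}; <>[]~q there: y:F. ✗
x: successors {v}; <>[]~q there: v:F. ✗
y: no successors, so <><>[]~q fails. ✗
— 2 worlds.

6 and 2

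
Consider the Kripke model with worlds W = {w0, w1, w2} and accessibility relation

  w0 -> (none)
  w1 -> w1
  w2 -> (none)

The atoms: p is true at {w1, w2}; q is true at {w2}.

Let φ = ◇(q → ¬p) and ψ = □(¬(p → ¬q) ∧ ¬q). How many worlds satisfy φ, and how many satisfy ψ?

For ◇(q → ¬p):
w0: no successors, so ◇(q → ¬p) fails. ✗
w1: successors {w1}; q → ¬p there: w1:T. ✓
w2: no successors, so ◇(q → ¬p) fails. ✗
— 1 world.
For □(¬(p → ¬q) ∧ ¬q):
w0: no successors, so □(¬(p → ¬q) ∧ ¬q) holds vacuously. ✓
w1: successors {w1}; ¬(p → ¬q) ∧ ¬q there: w1:F. ✗
w2: no successors, so □(¬(p → ¬q) ∧ ¬q) holds vacuously. ✓
— 2 worlds.

1 and 2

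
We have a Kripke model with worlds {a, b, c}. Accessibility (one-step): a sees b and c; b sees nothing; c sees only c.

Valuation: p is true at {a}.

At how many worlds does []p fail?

a: successors {b, c}; p there: b:F, c:F. ✗
b: no successors, so []p holds vacuously. ✓
c: successors {c}; p there: c:F. ✗
Satisfying worlds: {b}.
So []p fails at the other 2 worlds.

2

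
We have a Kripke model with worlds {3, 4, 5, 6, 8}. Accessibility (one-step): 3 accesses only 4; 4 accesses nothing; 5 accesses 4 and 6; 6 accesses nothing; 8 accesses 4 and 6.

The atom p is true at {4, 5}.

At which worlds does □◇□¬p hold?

{4, 6}

3: successors {4}; ◇□¬p there: 4:F. ✗
4: no successors, so □◇□¬p holds vacuously. ✓
5: successors {4, 6}; ◇□¬p there: 4:F, 6:F. ✗
6: no successors, so □◇□¬p holds vacuously. ✓
8: successors {4, 6}; ◇□¬p there: 4:F, 6:F. ✗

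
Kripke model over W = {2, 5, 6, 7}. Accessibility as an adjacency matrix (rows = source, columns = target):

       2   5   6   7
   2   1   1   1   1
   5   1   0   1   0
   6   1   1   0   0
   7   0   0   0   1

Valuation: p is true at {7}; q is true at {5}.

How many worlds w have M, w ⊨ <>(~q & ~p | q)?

3

2: successors {2, 5, 6, 7}; ~q & ~p | q there: 2:T, 5:T, 6:T, 7:F. ✓
5: successors {2, 6}; ~q & ~p | q there: 2:T, 6:T. ✓
6: successors {2, 5}; ~q & ~p | q there: 2:T, 5:T. ✓
7: successors {7}; ~q & ~p | q there: 7:F. ✗
Satisfying worlds: {2, 5, 6}.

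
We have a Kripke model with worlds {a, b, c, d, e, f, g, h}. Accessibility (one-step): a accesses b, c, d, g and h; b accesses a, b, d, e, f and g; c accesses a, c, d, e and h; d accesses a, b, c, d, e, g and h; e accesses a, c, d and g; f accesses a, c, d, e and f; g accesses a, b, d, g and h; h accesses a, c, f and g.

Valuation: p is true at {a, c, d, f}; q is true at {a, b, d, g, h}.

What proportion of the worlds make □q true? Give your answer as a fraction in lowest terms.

1/8

a: successors {b, c, d, g, h}; q there: b:T, c:F, d:T, g:T, h:T. ✗
b: successors {a, b, d, e, f, g}; q there: a:T, b:T, d:T, e:F, f:F, g:T. ✗
c: successors {a, c, d, e, h}; q there: a:T, c:F, d:T, e:F, h:T. ✗
d: successors {a, b, c, d, e, g, h}; q there: a:T, b:T, c:F, d:T, e:F, g:T, h:T. ✗
e: successors {a, c, d, g}; q there: a:T, c:F, d:T, g:T. ✗
f: successors {a, c, d, e, f}; q there: a:T, c:F, d:T, e:F, f:F. ✗
g: successors {a, b, d, g, h}; q there: a:T, b:T, d:T, g:T, h:T. ✓
h: successors {a, c, f, g}; q there: a:T, c:F, f:F, g:T. ✗
That's 1 of 8 worlds, so 1/8.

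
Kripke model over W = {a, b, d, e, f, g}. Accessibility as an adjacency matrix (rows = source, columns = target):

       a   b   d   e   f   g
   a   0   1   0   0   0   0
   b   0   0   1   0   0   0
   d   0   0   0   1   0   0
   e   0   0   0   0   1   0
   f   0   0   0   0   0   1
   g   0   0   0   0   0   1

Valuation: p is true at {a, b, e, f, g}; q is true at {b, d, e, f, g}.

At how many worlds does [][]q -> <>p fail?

a: [][]q is T, <>p is T. ✓
b: [][]q is T, <>p is F. ✗
d: [][]q is T, <>p is T. ✓
e: [][]q is T, <>p is T. ✓
f: [][]q is T, <>p is T. ✓
g: [][]q is T, <>p is T. ✓
Satisfying worlds: {a, d, e, f, g}.
So [][]q -> <>p fails at the other 1 world.

1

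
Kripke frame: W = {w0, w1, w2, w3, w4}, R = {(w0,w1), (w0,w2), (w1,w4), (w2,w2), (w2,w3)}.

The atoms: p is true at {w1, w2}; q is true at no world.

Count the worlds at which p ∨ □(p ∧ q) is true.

w0: p is F, □(p ∧ q) is F. ✗
w1: p is T, □(p ∧ q) is F. ✓
w2: p is T, □(p ∧ q) is F. ✓
w3: p is F, □(p ∧ q) is T. ✓
w4: p is F, □(p ∧ q) is T. ✓
Satisfying worlds: {w1, w2, w3, w4}.

4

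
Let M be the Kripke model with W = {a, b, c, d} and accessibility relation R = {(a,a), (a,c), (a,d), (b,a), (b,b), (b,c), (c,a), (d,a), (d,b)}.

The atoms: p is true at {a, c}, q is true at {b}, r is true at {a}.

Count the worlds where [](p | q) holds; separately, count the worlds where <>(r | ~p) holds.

For [](p | q):
a: successors {a, c, d}; p | q there: a:T, c:T, d:F. ✗
b: successors {a, b, c}; p | q there: a:T, b:T, c:T. ✓
c: successors {a}; p | q there: a:T. ✓
d: successors {a, b}; p | q there: a:T, b:T. ✓
— 3 worlds.
For <>(r | ~p):
a: successors {a, c, d}; r | ~p there: a:T, c:F, d:T. ✓
b: successors {a, b, c}; r | ~p there: a:T, b:T, c:F. ✓
c: successors {a}; r | ~p there: a:T. ✓
d: successors {a, b}; r | ~p there: a:T, b:T. ✓
— 4 worlds.

3 and 4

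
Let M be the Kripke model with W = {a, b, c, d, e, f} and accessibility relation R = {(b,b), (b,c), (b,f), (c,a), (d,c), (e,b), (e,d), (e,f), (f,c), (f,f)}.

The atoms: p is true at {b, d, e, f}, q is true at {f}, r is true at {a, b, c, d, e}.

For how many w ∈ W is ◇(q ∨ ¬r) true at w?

3

a: no successors, so ◇(q ∨ ¬r) fails. ✗
b: successors {b, c, f}; q ∨ ¬r there: b:F, c:F, f:T. ✓
c: successors {a}; q ∨ ¬r there: a:F. ✗
d: successors {c}; q ∨ ¬r there: c:F. ✗
e: successors {b, d, f}; q ∨ ¬r there: b:F, d:F, f:T. ✓
f: successors {c, f}; q ∨ ¬r there: c:F, f:T. ✓
Satisfying worlds: {b, e, f}.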